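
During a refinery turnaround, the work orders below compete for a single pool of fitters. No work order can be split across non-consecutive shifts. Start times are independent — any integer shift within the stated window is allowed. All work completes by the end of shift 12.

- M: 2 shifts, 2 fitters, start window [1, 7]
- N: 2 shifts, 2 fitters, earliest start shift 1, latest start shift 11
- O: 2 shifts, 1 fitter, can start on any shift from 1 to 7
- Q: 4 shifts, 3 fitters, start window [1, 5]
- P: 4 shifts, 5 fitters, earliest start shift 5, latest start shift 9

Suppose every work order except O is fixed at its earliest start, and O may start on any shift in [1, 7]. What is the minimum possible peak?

7

O@1: s1:8  s2:8  s3:3  s4:3  s5:5  s6:5  s7:5  s8:5  s9:0  s10:0  s11:0  s12:0 → peak 8
O@2: s1:7  s2:8  s3:4  s4:3  s5:5  s6:5  s7:5  s8:5  s9:0  s10:0  s11:0  s12:0 → peak 8
O@3: s1:7  s2:7  s3:4  s4:4  s5:5  s6:5  s7:5  s8:5  s9:0  s10:0  s11:0  s12:0 → peak 7
O@4: s1:7  s2:7  s3:3  s4:4  s5:6  s6:5  s7:5  s8:5  s9:0  s10:0  s11:0  s12:0 → peak 7
O@5: s1:7  s2:7  s3:3  s4:3  s5:6  s6:6  s7:5  s8:5  s9:0  s10:0  s11:0  s12:0 → peak 7
O@6: s1:7  s2:7  s3:3  s4:3  s5:5  s6:6  s7:6  s8:5  s9:0  s10:0  s11:0  s12:0 → peak 7
O@7: s1:7  s2:7  s3:3  s4:3  s5:5  s6:5  s7:6  s8:6  s9:0  s10:0  s11:0  s12:0 → peak 7
Best is O@3, peak 7.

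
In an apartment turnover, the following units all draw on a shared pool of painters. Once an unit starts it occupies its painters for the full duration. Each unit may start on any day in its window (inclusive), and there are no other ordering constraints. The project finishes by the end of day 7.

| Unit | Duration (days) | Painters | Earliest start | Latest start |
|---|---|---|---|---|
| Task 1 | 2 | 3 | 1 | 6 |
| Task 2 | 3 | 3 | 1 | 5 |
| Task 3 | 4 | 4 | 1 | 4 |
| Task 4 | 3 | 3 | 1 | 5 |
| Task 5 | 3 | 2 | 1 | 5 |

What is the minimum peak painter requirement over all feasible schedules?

Early-start (Task 1@1, Task 2@1, Task 3@1, Task 4@1, Task 5@1) gives peak 15: d1:15  d2:15  d3:12  d4:4  d5:0  d6:0  d7:0.
Shift Task 3→4, Task 4→3.
Schedule Task 1@1, Task 2@1, Task 3@4, Task 4@3, Task 5@1: d1:8  d2:8  d3:8  d4:7  d5:7  d6:4  d7:4 — peak 8.

8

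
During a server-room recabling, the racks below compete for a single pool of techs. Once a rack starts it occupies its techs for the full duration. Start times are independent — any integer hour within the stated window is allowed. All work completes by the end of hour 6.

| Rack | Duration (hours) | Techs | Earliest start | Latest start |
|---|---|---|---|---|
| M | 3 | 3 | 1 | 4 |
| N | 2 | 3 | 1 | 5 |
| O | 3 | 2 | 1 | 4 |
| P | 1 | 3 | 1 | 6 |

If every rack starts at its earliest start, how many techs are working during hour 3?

5

At early start, hour 3 has: M, O.
Demand: 3 + 2 = 5.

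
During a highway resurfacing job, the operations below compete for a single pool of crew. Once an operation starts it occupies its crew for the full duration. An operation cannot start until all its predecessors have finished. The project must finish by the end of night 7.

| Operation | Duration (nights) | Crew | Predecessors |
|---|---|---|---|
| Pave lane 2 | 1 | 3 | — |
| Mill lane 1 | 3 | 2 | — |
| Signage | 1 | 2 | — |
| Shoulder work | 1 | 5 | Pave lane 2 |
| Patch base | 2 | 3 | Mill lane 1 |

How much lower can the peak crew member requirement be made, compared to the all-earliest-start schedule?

2

Early-start peak: n1:7  n2:7  n3:2  n4:3  n5:3  n6:0  n7:0 ⇒ 7.
Leveled (Pave lane 2@1, Mill lane 1@1, Signage@2, Shoulder work@4, Patch base@5): n1:5  n2:4  n3:2  n4:5  n5:3  n6:3  n7:0 ⇒ 5.
Reduction 7 − 5 = 2.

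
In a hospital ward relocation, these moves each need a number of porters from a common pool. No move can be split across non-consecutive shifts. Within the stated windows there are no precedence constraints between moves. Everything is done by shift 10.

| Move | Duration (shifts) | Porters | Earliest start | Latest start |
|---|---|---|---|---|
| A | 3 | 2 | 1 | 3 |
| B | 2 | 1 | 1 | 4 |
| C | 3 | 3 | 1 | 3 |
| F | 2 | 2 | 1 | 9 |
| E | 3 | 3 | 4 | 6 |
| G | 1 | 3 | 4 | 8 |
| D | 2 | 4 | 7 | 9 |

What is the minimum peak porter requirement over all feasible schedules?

Early-start (A@1, B@1, C@1, F@1, E@4, G@4, D@7) gives peak 8: s1:8  s2:8  s3:5  s4:6  s5:3  s6:3  s7:4  s8:4  s9:0  s10:0.
Shift B→4, F→5, E→6, D→9.
Schedule A@1, B@4, C@1, F@5, E@6, G@4, D@9: s1:5  s2:5  s3:5  s4:4  s5:3  s6:5  s7:3  s8:3  s9:4  s10:4 — peak 5.
Total porter-shifts = 41 over 10 shifts ⇒ peak ≥ ⌈41/10⌉ = 5, so 5 is optimal.

5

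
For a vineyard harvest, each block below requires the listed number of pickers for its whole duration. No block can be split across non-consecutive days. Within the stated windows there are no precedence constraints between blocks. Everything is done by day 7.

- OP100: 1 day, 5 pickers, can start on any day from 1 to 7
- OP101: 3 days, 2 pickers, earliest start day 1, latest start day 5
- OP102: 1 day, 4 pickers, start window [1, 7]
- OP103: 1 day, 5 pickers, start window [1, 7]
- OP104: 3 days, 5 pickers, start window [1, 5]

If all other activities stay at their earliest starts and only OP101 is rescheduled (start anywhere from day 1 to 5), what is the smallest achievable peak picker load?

19

OP101@1: d1:21  d2:7  d3:7  d4:0  d5:0  d6:0  d7:0 → peak 21
OP101@2: d1:19  d2:7  d3:7  d4:2  d5:0  d6:0  d7:0 → peak 19
OP101@3: d1:19  d2:5  d3:7  d4:2  d5:2  d6:0  d7:0 → peak 19
OP101@4: d1:19  d2:5  d3:5  d4:2  d5:2  d6:2  d7:0 → peak 19
OP101@5: d1:19  d2:5  d3:5  d4:0  d5:2  d6:2  d7:2 → peak 19
Best is OP101@2, peak 19.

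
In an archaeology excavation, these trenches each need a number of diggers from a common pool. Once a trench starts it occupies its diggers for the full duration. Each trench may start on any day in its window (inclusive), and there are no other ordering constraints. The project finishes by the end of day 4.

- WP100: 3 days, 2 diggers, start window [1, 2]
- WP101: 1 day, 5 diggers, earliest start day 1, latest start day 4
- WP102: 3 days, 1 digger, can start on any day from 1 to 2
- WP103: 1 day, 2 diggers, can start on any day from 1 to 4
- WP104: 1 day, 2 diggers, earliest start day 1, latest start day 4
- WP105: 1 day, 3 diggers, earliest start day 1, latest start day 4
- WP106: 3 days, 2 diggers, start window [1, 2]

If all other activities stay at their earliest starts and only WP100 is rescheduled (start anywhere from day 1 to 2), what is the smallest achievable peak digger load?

WP100@1: d1:17  d2:5  d3:5  d4:0 → peak 17
WP100@2: d1:15  d2:5  d3:5  d4:2 → peak 15
Best is WP100@2, peak 15.

15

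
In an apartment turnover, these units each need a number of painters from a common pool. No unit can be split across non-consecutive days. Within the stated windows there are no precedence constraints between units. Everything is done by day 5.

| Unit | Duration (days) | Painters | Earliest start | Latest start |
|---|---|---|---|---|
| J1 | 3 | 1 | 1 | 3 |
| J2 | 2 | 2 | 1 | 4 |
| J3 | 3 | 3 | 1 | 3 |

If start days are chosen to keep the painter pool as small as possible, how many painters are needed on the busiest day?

Early-start (J1@1, J2@1, J3@1) gives peak 6: d1:6  d2:6  d3:4  d4:0  d5:0.
Shift J3→3.
Schedule J1@1, J2@1, J3@3: d1:3  d2:3  d3:4  d4:3  d5:3 — peak 4.
Total painter-days = 16 over 5 days ⇒ peak ≥ ⌈16/5⌉ = 4, so 4 is optimal.

4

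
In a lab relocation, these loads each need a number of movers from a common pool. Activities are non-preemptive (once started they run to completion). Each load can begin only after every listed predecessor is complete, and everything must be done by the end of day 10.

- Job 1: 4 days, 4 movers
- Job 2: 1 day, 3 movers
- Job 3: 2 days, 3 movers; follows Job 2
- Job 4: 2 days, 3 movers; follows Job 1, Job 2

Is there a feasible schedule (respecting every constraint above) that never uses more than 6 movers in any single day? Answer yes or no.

Schedule Job 1@1, Job 2@5, Job 3@6, Job 4@8: d1:4  d2:4  d3:4  d4:4  d5:3  d6:3  d7:3  d8:3  d9:3  d10:0 — peak 4 ≤ 6.

yes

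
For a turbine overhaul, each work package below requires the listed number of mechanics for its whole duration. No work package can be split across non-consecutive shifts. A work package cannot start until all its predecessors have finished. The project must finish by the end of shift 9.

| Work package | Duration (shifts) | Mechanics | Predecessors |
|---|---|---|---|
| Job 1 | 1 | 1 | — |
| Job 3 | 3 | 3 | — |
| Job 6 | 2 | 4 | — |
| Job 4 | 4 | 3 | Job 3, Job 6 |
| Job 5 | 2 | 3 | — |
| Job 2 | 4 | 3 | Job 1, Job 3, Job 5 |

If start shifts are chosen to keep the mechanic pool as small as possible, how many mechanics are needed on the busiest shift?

Early-start (Job 1@1, Job 3@1, Job 6@1, Job 4@4, Job 5@1, Job 2@4) gives peak 11: s1:11  s2:10  s3:3  s4:6  s5:6  s6:6  s7:6  s8:0  s9:0.
Shift Job 6→4, Job 4→6, Job 5→2, Job 2→6.
Schedule Job 1@1, Job 3@1, Job 6@4, Job 4@6, Job 5@2, Job 2@6: s1:4  s2:6  s3:6  s4:4  s5:4  s6:6  s7:6  s8:6  s9:6 — peak 6.
Total mechanic-shifts = 48 over 9 shifts ⇒ peak ≥ ⌈48/9⌉ = 6, so 6 is optimal.

6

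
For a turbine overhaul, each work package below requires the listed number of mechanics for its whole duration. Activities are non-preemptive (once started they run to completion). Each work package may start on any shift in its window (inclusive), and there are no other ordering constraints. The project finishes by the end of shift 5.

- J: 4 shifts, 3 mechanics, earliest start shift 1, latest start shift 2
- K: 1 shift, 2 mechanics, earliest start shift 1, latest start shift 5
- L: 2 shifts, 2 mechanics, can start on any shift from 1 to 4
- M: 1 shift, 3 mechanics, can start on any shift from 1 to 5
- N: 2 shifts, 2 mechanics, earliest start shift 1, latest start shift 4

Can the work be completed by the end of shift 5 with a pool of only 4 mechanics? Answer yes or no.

Total mechanic-shifts = 25; over 5 shifts the average is 25/5 > 4, so some shift must exceed 4.

no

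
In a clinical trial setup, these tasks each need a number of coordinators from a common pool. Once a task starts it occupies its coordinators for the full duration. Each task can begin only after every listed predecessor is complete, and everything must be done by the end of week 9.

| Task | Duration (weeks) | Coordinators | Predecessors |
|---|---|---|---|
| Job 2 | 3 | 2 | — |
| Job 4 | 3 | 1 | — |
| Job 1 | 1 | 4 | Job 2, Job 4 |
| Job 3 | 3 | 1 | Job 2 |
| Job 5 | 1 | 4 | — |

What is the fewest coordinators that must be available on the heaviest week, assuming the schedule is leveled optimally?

Early-start (Job 2@1, Job 4@1, Job 1@4, Job 3@4, Job 5@1) gives peak 7: w1:7  w2:3  w3:3  w4:5  w5:1  w6:1  w7:0  w8:0  w9:0.
Shift Job 3→5, Job 5→8.
Schedule Job 2@1, Job 4@1, Job 1@4, Job 3@5, Job 5@8: w1:3  w2:3  w3:3  w4:4  w5:1  w6:1  w7:1  w8:4  w9:0 — peak 4.

4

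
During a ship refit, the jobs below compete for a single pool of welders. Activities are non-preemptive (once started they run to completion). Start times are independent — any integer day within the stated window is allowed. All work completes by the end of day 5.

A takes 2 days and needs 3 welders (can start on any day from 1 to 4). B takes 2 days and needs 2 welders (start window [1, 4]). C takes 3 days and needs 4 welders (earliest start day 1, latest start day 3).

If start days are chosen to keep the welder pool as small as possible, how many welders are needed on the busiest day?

Early-start (A@1, B@1, C@1) gives peak 9: d1:9  d2:9  d3:4  d4:0  d5:0.
Shift C→3.
Schedule A@1, B@1, C@3: d1:5  d2:5  d3:4  d4:4  d5:4 — peak 5.
Total welder-days = 22 over 5 days ⇒ peak ≥ ⌈22/5⌉ = 5, so 5 is optimal.

5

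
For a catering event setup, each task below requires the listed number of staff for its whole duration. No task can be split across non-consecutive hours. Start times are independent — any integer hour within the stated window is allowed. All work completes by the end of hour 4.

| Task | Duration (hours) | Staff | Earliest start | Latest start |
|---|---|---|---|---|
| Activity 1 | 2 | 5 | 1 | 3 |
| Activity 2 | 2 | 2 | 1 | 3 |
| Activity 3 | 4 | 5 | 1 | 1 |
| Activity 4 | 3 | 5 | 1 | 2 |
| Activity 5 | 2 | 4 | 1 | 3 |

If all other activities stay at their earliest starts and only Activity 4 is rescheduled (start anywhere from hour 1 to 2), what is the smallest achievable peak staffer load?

21

Activity 4@1: h1:21  h2:21  h3:10  h4:5 → peak 21
Activity 4@2: h1:16  h2:21  h3:10  h4:10 → peak 21
Best is Activity 4@1, peak 21.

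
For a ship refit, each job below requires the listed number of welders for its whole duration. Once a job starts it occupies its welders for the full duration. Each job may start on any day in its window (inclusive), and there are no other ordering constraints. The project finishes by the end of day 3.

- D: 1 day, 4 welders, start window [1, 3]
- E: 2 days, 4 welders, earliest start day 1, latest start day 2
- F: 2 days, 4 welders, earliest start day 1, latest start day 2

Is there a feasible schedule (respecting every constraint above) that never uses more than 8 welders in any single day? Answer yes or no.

yes

Schedule D@1, E@1, F@2: d1:8  d2:8  d3:4 — peak 8 ≤ 8.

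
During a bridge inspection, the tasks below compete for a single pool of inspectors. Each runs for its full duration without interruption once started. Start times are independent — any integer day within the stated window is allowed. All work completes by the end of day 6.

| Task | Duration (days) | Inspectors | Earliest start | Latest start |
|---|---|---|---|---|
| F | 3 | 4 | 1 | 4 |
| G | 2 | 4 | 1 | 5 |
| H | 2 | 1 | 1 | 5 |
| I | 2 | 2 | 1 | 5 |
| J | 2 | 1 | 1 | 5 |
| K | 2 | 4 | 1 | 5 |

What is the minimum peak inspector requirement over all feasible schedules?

Early-start (F@1, G@1, H@1, I@1, J@1, K@1) gives peak 16: d1:16  d2:16  d3:4  d4:0  d5:0  d6:0.
Shift H→3, I→3, J→3, K→4.
Schedule F@1, G@1, H@3, I@3, J@3, K@4: d1:8  d2:8  d3:8  d4:8  d5:4  d6:0 — peak 8.

8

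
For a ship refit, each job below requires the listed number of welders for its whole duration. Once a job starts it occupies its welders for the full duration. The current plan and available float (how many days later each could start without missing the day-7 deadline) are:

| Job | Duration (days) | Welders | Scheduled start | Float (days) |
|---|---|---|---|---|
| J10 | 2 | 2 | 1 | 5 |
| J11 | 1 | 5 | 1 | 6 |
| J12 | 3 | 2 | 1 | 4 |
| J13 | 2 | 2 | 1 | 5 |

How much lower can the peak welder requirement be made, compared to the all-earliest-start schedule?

Early-start peak: d1:11  d2:6  d3:2  d4:0  d5:0  d6:0  d7:0 ⇒ 11.
Leveled (J10@1, J11@3, J12@4, J13@1): d1:4  d2:4  d3:5  d4:2  d5:2  d6:2  d7:0 ⇒ 5.
Reduction 11 − 5 = 6.

6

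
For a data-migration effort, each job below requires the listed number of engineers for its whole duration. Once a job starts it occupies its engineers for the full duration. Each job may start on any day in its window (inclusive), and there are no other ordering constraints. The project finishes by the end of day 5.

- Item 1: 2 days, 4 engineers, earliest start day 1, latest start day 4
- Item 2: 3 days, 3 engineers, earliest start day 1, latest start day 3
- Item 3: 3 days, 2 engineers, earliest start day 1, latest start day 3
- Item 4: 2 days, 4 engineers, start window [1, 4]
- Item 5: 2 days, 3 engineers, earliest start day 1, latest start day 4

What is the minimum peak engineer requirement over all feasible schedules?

Early-start (Item 1@1, Item 2@1, Item 3@1, Item 4@1, Item 5@1) gives peak 16: d1:16  d2:16  d3:5  d4:0  d5:0.
Shift Item 2→3, Item 3→3, Item 5→3.
Schedule Item 1@1, Item 2@3, Item 3@3, Item 4@1, Item 5@3: d1:8  d2:8  d3:8  d4:8  d5:5 — peak 8.
Total engineer-days = 37 over 5 days ⇒ peak ≥ ⌈37/5⌉ = 8, so 8 is optimal.

8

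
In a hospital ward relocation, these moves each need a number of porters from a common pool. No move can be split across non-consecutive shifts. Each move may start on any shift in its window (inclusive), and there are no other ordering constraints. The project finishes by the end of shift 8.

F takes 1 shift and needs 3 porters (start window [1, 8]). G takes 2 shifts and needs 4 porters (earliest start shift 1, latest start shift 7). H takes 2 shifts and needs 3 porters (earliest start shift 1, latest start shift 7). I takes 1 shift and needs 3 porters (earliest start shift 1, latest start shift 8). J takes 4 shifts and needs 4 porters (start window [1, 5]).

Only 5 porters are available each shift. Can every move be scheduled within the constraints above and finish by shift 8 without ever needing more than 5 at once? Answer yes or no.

no

The minimum achievable peak is 6; 5 < 6, so no feasible schedule stays within the cap.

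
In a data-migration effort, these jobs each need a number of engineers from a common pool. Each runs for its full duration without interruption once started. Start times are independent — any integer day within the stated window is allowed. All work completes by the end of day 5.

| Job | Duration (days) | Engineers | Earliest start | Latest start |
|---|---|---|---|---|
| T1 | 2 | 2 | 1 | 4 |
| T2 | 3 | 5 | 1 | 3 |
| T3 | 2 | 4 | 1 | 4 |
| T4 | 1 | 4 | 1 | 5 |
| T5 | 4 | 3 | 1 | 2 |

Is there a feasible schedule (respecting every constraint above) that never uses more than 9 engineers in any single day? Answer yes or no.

Schedule T1@1, T2@3, T3@1, T4@5, T5@1: d1:9  d2:9  d3:8  d4:8  d5:9 — peak 9 ≤ 9.

yes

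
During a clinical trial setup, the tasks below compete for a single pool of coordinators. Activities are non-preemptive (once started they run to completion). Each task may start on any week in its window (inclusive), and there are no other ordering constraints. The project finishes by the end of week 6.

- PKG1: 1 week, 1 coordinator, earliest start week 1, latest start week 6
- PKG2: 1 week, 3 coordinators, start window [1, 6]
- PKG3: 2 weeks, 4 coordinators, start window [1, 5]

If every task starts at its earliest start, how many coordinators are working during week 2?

4

At early start, week 2 has: PKG3.
Demand: 4 = 4.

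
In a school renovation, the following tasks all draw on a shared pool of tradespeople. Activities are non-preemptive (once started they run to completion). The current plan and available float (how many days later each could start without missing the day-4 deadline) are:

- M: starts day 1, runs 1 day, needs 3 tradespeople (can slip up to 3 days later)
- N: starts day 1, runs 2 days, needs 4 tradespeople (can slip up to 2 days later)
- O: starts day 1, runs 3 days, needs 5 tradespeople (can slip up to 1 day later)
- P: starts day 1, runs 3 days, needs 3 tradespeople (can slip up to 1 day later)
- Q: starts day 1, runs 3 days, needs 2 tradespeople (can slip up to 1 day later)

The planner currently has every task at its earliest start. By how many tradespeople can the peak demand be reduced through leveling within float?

3

Early-start peak: d1:17  d2:14  d3:10  d4:0 ⇒ 17.
Leveled (M@1, N@1, O@1, P@2, Q@1): d1:14  d2:14  d3:10  d4:3 ⇒ 14.
Reduction 17 − 14 = 3.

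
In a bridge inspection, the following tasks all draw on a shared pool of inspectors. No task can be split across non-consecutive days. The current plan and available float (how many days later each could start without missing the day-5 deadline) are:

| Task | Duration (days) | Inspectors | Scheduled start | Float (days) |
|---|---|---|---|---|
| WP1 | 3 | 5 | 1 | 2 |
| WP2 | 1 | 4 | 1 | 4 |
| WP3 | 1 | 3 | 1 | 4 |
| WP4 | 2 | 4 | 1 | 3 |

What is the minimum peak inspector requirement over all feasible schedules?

8

Early-start (WP1@1, WP2@1, WP3@1, WP4@1) gives peak 16: d1:16  d2:9  d3:5  d4:0  d5:0.
Shift WP2→4, WP4→4.
Schedule WP1@1, WP2@4, WP3@1, WP4@4: d1:8  d2:5  d3:5  d4:8  d5:4 — peak 8.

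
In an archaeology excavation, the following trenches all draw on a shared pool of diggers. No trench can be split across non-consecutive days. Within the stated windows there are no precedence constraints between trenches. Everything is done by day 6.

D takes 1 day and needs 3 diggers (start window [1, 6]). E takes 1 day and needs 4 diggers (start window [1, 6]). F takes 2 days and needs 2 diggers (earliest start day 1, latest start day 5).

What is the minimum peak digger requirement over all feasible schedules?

Early-start (D@1, E@1, F@1) gives peak 9: d1:9  d2:2  d3:0  d4:0  d5:0  d6:0.
Shift E→2, F→3.
Schedule D@1, E@2, F@3: d1:3  d2:4  d3:2  d4:2  d5:0  d6:0 — peak 4.

4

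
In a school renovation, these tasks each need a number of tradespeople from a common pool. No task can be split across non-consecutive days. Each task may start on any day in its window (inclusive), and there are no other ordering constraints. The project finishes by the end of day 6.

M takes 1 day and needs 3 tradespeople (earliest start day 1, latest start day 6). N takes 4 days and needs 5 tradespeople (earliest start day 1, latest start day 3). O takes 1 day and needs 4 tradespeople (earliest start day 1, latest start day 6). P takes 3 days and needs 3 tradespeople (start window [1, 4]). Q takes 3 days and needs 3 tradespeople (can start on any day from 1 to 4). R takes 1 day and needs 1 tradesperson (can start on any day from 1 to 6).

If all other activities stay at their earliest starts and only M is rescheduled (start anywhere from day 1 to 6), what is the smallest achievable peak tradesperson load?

M@1: d1:19  d2:11  d3:11  d4:5  d5:0  d6:0 → peak 19
M@2: d1:16  d2:14  d3:11  d4:5  d5:0  d6:0 → peak 16
M@3: d1:16  d2:11  d3:14  d4:5  d5:0  d6:0 → peak 16
M@4: d1:16  d2:11  d3:11  d4:8  d5:0  d6:0 → peak 16
M@5: d1:16  d2:11  d3:11  d4:5  d5:3  d6:0 → peak 16
M@6: d1:16  d2:11  d3:11  d4:5  d5:0  d6:3 → peak 16
Best is M@2, peak 16.

16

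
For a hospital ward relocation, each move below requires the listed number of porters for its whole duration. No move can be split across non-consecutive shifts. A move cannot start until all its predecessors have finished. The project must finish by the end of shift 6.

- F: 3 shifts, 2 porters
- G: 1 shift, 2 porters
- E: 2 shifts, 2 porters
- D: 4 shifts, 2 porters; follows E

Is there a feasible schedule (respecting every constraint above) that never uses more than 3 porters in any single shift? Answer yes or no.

Total porter-shifts = 20; over 6 shifts the average is 20/6 > 3, so some shift must exceed 3.

no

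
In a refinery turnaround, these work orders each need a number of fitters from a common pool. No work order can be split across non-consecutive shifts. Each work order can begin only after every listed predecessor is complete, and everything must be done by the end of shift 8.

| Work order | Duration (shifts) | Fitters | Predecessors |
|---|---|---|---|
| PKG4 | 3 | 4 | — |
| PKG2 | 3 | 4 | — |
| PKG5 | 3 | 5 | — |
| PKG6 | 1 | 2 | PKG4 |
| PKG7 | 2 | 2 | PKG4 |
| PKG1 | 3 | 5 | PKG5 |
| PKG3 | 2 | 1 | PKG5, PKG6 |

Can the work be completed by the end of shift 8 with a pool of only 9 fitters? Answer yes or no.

Schedule PKG4@1, PKG2@4, PKG5@1, PKG6@4, PKG7@4, PKG1@6, PKG3@7: s1:9  s2:9  s3:9  s4:8  s5:6  s6:9  s7:6  s8:6 — peak 9 ≤ 9.

yes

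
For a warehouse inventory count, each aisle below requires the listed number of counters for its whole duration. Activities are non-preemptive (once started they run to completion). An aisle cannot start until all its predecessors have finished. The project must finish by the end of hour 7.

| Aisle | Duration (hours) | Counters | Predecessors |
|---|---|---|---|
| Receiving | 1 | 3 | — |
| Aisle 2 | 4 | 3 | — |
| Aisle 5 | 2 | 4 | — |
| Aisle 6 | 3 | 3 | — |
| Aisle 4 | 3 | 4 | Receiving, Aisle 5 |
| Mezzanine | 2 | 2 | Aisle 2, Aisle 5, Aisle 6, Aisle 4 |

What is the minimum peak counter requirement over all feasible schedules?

Early-start (Receiving@1, Aisle 2@1, Aisle 5@1, Aisle 6@1, Aisle 4@3, Mezzanine@6) gives peak 13: h1:13  h2:10  h3:10  h4:7  h5:4  h6:2  h7:2.
Shift Aisle 6→2.
Schedule Receiving@1, Aisle 2@1, Aisle 5@1, Aisle 6@2, Aisle 4@3, Mezzanine@6: h1:10  h2:10  h3:10  h4:10  h5:4  h6:2  h7:2 — peak 10.
No arrangement of the 12 feasible schedules does better.

10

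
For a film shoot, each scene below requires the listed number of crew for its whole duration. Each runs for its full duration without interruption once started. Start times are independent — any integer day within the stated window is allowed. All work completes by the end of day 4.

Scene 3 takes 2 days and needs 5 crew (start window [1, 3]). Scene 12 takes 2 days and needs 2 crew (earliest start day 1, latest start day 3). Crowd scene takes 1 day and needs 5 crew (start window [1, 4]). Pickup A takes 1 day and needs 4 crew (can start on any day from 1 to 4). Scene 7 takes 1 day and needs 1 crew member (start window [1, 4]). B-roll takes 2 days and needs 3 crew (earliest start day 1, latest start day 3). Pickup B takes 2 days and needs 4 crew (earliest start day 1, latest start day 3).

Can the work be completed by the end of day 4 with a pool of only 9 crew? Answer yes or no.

no

Total crew member-days = 38; over 4 days the average is 38/4 > 9, so some day must exceed 9.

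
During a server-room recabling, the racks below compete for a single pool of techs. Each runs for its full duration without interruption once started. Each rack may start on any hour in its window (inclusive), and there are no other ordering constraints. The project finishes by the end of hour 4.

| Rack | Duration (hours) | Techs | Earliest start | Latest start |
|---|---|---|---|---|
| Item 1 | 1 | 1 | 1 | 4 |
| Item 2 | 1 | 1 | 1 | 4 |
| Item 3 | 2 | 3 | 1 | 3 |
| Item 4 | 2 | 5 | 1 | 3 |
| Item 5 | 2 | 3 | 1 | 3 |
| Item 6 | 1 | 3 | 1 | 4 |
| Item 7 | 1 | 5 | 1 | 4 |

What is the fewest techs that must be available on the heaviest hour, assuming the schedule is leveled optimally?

Early-start (Item 1@1, Item 2@1, Item 3@1, Item 4@1, Item 5@1, Item 6@1, Item 7@1) gives peak 21: h1:21  h2:11  h3:0  h4:0.
Shift Item 4→2, Item 5→3, Item 7→4.
Schedule Item 1@1, Item 2@1, Item 3@1, Item 4@2, Item 5@3, Item 6@1, Item 7@4: h1:8  h2:8  h3:8  h4:8 — peak 8.
Total tech-hours = 32 over 4 hours ⇒ peak ≥ ⌈32/4⌉ = 8, so 8 is optimal.

8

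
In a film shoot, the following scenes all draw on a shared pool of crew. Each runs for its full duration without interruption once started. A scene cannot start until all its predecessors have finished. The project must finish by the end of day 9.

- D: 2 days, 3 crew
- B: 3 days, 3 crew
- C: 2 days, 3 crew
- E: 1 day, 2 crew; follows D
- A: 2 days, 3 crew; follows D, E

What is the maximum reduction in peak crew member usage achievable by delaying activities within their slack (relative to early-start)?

4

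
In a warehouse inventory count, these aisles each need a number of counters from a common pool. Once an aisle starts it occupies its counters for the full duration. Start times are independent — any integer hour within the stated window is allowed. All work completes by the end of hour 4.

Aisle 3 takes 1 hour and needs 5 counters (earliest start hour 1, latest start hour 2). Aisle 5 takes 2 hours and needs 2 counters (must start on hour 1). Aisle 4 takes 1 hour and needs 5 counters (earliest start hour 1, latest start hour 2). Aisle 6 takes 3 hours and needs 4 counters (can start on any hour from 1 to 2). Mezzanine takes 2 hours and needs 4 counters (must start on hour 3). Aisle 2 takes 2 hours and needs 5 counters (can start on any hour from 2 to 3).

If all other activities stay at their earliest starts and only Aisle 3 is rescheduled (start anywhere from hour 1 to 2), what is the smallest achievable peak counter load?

Aisle 3@1: h1:16  h2:11  h3:13  h4:4 → peak 16
Aisle 3@2: h1:11  h2:16  h3:13  h4:4 → peak 16
Best is Aisle 3@1, peak 16.

16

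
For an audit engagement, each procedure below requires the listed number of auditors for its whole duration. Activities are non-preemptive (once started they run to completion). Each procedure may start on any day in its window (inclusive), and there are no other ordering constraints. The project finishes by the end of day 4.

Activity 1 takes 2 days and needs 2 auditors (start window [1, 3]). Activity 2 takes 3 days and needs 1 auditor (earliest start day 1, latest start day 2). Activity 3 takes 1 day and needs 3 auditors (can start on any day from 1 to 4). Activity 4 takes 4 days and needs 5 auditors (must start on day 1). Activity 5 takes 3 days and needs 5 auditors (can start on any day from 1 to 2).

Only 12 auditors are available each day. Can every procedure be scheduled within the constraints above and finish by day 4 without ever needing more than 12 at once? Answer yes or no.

no

The minimum achievable peak is 13; 12 < 13, so no feasible schedule stays within the cap.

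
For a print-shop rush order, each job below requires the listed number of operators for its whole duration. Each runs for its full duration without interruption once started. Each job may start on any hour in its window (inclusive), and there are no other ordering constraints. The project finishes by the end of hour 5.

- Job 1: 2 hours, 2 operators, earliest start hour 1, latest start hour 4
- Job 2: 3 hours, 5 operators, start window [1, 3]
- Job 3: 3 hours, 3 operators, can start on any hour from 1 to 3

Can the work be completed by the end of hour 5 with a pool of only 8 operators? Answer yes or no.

yes

Schedule Job 1@1, Job 2@1, Job 3@3: h1:7  h2:7  h3:8  h4:3  h5:3 — peak 8 ≤ 8.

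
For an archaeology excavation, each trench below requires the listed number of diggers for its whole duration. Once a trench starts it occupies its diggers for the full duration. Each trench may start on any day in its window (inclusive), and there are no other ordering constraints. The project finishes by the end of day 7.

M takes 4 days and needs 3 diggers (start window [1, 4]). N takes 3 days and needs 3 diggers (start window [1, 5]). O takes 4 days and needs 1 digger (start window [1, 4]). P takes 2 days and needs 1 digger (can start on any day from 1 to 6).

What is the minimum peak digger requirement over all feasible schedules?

4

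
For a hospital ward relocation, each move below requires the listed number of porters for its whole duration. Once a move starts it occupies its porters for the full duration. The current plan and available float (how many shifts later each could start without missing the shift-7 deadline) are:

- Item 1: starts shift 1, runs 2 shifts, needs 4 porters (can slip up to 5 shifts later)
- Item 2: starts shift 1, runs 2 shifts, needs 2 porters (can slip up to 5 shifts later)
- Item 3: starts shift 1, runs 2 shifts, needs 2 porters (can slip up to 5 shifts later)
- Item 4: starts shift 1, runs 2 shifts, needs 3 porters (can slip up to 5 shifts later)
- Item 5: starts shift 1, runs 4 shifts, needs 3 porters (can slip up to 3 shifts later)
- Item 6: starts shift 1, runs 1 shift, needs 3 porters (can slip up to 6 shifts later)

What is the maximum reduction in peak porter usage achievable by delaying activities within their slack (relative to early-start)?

11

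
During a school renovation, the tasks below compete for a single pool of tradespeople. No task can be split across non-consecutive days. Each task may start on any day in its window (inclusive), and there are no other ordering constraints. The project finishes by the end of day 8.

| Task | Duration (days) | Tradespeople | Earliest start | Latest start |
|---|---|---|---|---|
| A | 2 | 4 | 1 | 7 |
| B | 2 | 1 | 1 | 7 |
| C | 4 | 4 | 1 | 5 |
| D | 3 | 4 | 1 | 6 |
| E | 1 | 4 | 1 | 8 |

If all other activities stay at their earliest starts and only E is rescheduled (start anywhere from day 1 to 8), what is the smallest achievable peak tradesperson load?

E@1: d1:17  d2:13  d3:8  d4:4  d5:0  d6:0  d7:0  d8:0 → peak 17
E@2: d1:13  d2:17  d3:8  d4:4  d5:0  d6:0  d7:0  d8:0 → peak 17
E@3: d1:13  d2:13  d3:12  d4:4  d5:0  d6:0  d7:0  d8:0 → peak 13
E@4: d1:13  d2:13  d3:8  d4:8  d5:0  d6:0  d7:0  d8:0 → peak 13
E@5: d1:13  d2:13  d3:8  d4:4  d5:4  d6:0  d7:0  d8:0 → peak 13
E@6: d1:13  d2:13  d3:8  d4:4  d5:0  d6:4  d7:0  d8:0 → peak 13
E@7: d1:13  d2:13  d3:8  d4:4  d5:0  d6:0  d7:4  d8:0 → peak 13
E@8: d1:13  d2:13  d3:8  d4:4  d5:0  d6:0  d7:0  d8:4 → peak 13
Best is E@3, peak 13.

13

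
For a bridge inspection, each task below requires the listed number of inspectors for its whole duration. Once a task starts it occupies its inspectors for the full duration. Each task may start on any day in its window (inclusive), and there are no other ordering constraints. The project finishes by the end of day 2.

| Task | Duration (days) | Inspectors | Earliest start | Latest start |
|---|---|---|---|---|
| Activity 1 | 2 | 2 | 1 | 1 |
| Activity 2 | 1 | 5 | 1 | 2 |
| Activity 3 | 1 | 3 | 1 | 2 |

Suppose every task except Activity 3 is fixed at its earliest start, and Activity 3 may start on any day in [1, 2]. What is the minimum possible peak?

7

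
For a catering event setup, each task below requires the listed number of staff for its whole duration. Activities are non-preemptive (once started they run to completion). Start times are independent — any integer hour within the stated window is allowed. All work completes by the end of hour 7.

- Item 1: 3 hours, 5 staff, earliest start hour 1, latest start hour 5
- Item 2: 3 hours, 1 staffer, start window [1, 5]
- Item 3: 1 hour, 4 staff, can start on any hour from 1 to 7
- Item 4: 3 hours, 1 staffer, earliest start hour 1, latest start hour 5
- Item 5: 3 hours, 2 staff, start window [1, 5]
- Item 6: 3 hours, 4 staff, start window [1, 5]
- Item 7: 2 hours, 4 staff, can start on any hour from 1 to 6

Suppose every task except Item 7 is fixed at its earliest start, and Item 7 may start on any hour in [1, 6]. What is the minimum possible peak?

17

Item 7@1: h1:21  h2:17  h3:13  h4:0  h5:0  h6:0  h7:0 → peak 21
Item 7@2: h1:17  h2:17  h3:17  h4:0  h5:0  h6:0  h7:0 → peak 17
Item 7@3: h1:17  h2:13  h3:17  h4:4  h5:0  h6:0  h7:0 → peak 17
Item 7@4: h1:17  h2:13  h3:13  h4:4  h5:4  h6:0  h7:0 → peak 17
Item 7@5: h1:17  h2:13  h3:13  h4:0  h5:4  h6:4  h7:0 → peak 17
Item 7@6: h1:17  h2:13  h3:13  h4:0  h5:0  h6:4  h7:4 → peak 17
Best is Item 7@2, peak 17.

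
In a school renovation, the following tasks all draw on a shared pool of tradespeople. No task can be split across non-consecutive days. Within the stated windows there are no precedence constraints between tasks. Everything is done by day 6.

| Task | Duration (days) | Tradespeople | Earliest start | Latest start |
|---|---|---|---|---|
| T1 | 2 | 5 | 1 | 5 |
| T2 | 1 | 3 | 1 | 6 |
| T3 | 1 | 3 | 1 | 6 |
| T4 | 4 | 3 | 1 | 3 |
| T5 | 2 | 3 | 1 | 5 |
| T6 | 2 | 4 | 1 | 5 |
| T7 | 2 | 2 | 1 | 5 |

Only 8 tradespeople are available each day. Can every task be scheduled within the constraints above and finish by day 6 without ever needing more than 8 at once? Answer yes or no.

Schedule T1@1, T2@1, T3@2, T4@3, T5@3, T6@5, T7@3: d1:8  d2:8  d3:8  d4:8  d5:7  d6:7 — peak 8 ≤ 8.

yes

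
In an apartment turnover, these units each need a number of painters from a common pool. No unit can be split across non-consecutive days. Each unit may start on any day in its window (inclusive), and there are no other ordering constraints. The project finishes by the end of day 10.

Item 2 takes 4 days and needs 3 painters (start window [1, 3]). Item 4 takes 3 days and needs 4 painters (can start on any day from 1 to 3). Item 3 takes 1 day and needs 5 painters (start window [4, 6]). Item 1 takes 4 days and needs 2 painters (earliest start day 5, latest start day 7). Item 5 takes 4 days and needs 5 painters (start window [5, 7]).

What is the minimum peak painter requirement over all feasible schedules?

7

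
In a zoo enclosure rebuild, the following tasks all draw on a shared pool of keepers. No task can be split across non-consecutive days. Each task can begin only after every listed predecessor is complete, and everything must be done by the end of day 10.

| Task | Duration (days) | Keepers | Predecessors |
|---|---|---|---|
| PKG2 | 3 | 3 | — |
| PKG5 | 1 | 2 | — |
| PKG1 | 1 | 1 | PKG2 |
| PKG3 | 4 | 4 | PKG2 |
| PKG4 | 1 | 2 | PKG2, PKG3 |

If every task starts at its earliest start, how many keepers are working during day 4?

5

At early start, day 4 has: PKG1, PKG3.
Demand: 1 + 4 = 5.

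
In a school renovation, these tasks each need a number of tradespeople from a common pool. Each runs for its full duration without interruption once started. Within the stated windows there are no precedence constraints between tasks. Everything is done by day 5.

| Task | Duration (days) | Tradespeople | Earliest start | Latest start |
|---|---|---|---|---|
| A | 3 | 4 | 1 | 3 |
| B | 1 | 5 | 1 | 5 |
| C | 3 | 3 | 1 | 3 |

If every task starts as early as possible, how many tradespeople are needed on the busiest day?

12

Early-start schedule: A@1, B@1, C@1.
Load per day: day 1: 12, day 2: 7, day 3: 7, day 4: 0, day 5: 0.
Peak is 12.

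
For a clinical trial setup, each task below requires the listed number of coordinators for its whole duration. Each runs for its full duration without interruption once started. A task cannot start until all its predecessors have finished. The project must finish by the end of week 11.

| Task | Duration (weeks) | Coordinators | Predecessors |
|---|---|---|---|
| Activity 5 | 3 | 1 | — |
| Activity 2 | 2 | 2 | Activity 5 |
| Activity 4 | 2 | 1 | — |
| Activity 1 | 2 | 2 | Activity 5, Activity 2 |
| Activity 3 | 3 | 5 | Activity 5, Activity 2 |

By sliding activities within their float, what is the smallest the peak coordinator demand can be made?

Early-start (Activity 5@1, Activity 2@4, Activity 4@1, Activity 1@6, Activity 3@6) gives peak 7: w1:2  w2:2  w3:1  w4:2  w5:2  w6:7  w7:7  w8:5  w9:0  w10:0  w11:0.
Shift Activity 3→8.
Schedule Activity 5@1, Activity 2@4, Activity 4@1, Activity 1@6, Activity 3@8: w1:2  w2:2  w3:1  w4:2  w5:2  w6:2  w7:2  w8:5  w9:5  w10:5  w11:0 — peak 5.

5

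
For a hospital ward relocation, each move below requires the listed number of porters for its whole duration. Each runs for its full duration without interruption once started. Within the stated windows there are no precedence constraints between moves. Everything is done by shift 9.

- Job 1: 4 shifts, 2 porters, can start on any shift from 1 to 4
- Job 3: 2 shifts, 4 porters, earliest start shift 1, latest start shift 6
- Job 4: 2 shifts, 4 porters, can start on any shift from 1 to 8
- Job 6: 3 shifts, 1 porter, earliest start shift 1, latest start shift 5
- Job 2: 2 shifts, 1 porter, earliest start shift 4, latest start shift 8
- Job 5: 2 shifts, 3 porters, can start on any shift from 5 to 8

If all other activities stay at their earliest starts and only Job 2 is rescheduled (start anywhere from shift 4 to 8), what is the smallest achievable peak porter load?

11

Job 2@4: s1:11  s2:11  s3:3  s4:3  s5:4  s6:3  s7:0  s8:0  s9:0 → peak 11
Job 2@5: s1:11  s2:11  s3:3  s4:2  s5:4  s6:4  s7:0  s8:0  s9:0 → peak 11
Job 2@6: s1:11  s2:11  s3:3  s4:2  s5:3  s6:4  s7:1  s8:0  s9:0 → peak 11
Job 2@7: s1:11  s2:11  s3:3  s4:2  s5:3  s6:3  s7:1  s8:1  s9:0 → peak 11
Job 2@8: s1:11  s2:11  s3:3  s4:2  s5:3  s6:3  s7:0  s8:1  s9:1 → peak 11
Best is Job 2@4, peak 11.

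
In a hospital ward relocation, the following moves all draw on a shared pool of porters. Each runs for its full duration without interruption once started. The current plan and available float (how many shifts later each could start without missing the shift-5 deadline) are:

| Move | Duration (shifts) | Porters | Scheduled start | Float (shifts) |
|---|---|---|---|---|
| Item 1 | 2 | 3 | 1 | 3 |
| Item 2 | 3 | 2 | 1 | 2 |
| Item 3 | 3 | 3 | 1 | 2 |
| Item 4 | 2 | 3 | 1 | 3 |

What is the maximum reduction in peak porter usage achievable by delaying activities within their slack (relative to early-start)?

5

Early-start peak: s1:11  s2:11  s3:5  s4:0  s5:0 ⇒ 11.
Leveled (Item 1@1, Item 2@1, Item 3@3, Item 4@4): s1:5  s2:5  s3:5  s4:6  s5:6 ⇒ 6.
Reduction 11 − 6 = 5.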